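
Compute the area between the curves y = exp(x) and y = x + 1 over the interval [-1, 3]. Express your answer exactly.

On [-1, 3], (exp(x)) - (x + 1) = -x + exp(x) - 1 is ≥ 0 throughout, so the area is a single integral of |-x + exp(x) - 1|.
∫[-1,3] (-x + exp(x) - 1) dx = -8 - exp(-1) + exp(3).

-8 - exp(-1) + exp(3)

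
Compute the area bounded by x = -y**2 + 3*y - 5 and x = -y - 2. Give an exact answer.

Both boundary curves give x as a function of y, so integrate with respect to y. Setting them equal: -y**2 + 4*y - 3 = 0, i.e. -(y - 3)*(y - 1) = 0, so they meet at y = 1, 3.
For y in [1, 3], x = -y**2 + 3*y - 5 is on the right; area = ∫[1,3] (-y**2 + 4*y - 3) dy = 4/3.

4/3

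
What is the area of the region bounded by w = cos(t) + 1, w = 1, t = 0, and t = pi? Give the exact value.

The difference (cos(t) + 1) - (1) = cos(t) changes sign at t = pi/2 inside [0, pi], so split the integral there.
∫[0,pi/2] (cos(t)) dt = 1.
∫[pi/2,pi] (cos(t)) dt = -1; the area of that piece is 1.
Total area = 1 + 1 = 2.

2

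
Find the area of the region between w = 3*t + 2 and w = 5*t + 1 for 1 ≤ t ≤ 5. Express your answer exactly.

On [1, 5], (3*t + 2) - (5*t + 1) = -2*t + 1 is ≤ 0 throughout, so the area is a single integral of |-2*t + 1|.
∫[1,5] (-2*t + 1) dt = -20; the area of that piece is 20.

20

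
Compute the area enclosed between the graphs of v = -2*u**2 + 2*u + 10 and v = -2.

Set the curves equal: -2*u**2 + 2*u + 10 = -2, so -2*u**2 + 2*u + 12 = 0, which factors as -2*(u - 3)*(u + 2) = 0. The curves meet at u = -2, 3.
On [-2, 3], v = -2*u**2 + 2*u + 10 is on top; that piece has area ∫[-2,3] (-2*u**2 + 2*u + 12) du = 125/3.

125/3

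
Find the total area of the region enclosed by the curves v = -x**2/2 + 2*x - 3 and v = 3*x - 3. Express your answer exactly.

Set the curves equal: -x**2/2 + 2*x - 3 = 3*x - 3, so -x**2/2 - x = 0, which factors as -x*(x + 2)/2 = 0. The curves meet at x = -2, 0.
On [-2, 0], v = -x**2/2 + 2*x - 3 is on top; that piece has area ∫[-2,0] (-x**2/2 - x) dx = 2/3.

2/3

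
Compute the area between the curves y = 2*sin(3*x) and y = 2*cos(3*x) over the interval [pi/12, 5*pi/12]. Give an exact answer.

4*sqrt(2)/3

On [pi/12, 5*pi/12], (2*sin(3*x)) - (2*cos(3*x)) = 2*sin(3*x) - 2*cos(3*x) is ≥ 0 throughout, so the area is a single integral of |2*sin(3*x) - 2*cos(3*x)|.
∫[pi/12,5*pi/12] (2*sin(3*x) - 2*cos(3*x)) dx = 4*sqrt(2)/3.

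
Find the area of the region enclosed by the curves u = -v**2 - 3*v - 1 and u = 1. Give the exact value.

Both boundary curves give u as a function of v, so integrate with respect to v. Setting them equal: -v**2 - 3*v - 2 = 0, i.e. -(v + 1)*(v + 2) = 0, so they meet at v = -2, -1.
For v in [-2, -1], u = -v**2 - 3*v - 1 is on the right; area = ∫[-2,-1] (-v**2 - 3*v - 2) dv = 1/6.

1/6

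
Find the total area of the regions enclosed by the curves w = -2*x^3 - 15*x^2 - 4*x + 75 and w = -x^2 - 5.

Set the curves equal: -2*x^3 - 15*x^2 - 4*x + 75 = -x^2 - 5, so -2*x^3 - 14*x^2 - 4*x + 80 = 0, which factors as -2*(x - 2)*(x + 4)*(x + 5) = 0. The curves meet at x = -5, -4, 2.
On [-5, -4], w = -x^2 - 5 is on top; that piece has area ∫[-5,-4] (-(-2*x^3 - 14*x^2 - 4*x + 80)) dx = 13/6.
On [-4, 2], w = -2*x^3 - 15*x^2 - 4*x + 75 is on top; that piece has area ∫[-4,2] (-2*x^3 - 14*x^2 - 4*x + 80) dx = 288.
Total enclosed area = 13/6 + 288 = 1741/6.

1741/6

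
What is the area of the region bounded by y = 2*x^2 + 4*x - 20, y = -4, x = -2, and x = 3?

The difference (2*x^2 + 4*x - 20) - (-4) = 2*x^2 + 4*x - 16 changes sign at x = 2 inside [-2, 3], so split the integral there.
∫[-2,2] (2*x^2 + 4*x - 16) dx = -160/3; the area of that piece is 160/3.
∫[2,3] (2*x^2 + 4*x - 16) dx = 20/3.
Total area = 160/3 + 20/3 = 60.

60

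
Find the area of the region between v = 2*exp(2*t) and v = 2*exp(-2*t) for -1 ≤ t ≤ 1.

The difference (2*exp(2*t)) - (2*exp(-2*t)) = 2*exp(2*t) - 2*exp(-2*t) changes sign at t = 0 inside [-1, 1], so split the integral there.
∫[-1,0] (2*exp(2*t) - 2*exp(-2*t)) dt = -exp(2) - exp(-2) + 2; the area of that piece is -2 + exp(-2) + exp(2).
∫[0,1] (2*exp(2*t) - 2*exp(-2*t)) dt = -2 + exp(-2) + exp(2).
Total area = (-2 + exp(-2) + exp(2)) + (-2 + exp(-2) + exp(2)) = -4 + 2*exp(-2) + 2*exp(2).

-4 + 2*exp(-2) + 2*exp(2)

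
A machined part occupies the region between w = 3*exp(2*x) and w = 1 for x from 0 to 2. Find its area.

-7/2 + 3*exp(4)/2

On [0, 2], (3*exp(2*x)) - (1) = 3*exp(2*x) - 1 is ≥ 0 throughout, so the area is a single integral of |3*exp(2*x) - 1|.
∫[0,2] (3*exp(2*x) - 1) dx = -7/2 + 3*exp(4)/2.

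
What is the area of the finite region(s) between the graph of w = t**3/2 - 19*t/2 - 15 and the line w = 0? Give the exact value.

The curve meets the t-axis where t**3/2 - 19*t/2 - 15 = 0, i.e. (t - 5)*(t + 2)*(t + 3)/2 = 0, at t = -3, -2, 5.
On [-3, -2] the curve lies above the axis; ∫[-3,-2] (t**3/2 - 19*t/2 - 15) dt = 5/8, giving area 5/8.
On [-2, 5] the curve lies below the axis; ∫[-2,5] (t**3/2 - 19*t/2 - 15) dt = -1029/8, giving area 1029/8.
Total area = 5/8 + 1029/8 = 517/4.

517/4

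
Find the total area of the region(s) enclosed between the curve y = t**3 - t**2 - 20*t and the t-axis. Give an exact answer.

2521/12

The curve meets the t-axis where t**3 - t**2 - 20*t = 0, i.e. t*(t - 5)*(t + 4) = 0, at t = -4, 0, 5.
On [-4, 0] the curve lies above the axis; ∫[-4,0] (t**3 - t**2 - 20*t) dt = 224/3, giving area 224/3.
On [0, 5] the curve lies below the axis; ∫[0,5] (t**3 - t**2 - 20*t) dt = -1625/12, giving area 1625/12.
Total area = 224/3 + 1625/12 = 2521/12.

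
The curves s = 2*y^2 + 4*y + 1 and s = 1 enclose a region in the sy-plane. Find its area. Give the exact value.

8/3

Both boundary curves give s as a function of y, so integrate with respect to y. Setting them equal: 2*y^2 + 4*y = 0, i.e. 2*y*(y + 2) = 0, so they meet at y = -2, 0.
For y in [-2, 0], s = 2*y^2 + 4*y + 1 is on the left; area = ∫[-2,0] (-(2*y^2 + 4*y)) dy = 8/3.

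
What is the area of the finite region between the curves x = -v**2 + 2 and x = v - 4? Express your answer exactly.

Both boundary curves give x as a function of v, so integrate with respect to v. Setting them equal: -v**2 - v + 6 = 0, i.e. -(v - 2)*(v + 3) = 0, so they meet at v = -3, 2.
For v in [-3, 2], x = -v**2 + 2 is on the right; area = ∫[-3,2] (-v**2 - v + 6) dv = 125/6.

125/6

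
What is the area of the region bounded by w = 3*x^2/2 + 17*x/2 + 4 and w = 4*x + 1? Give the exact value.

Set the curves equal: 3*x^2/2 + 17*x/2 + 4 = 4*x + 1, so 3*x^2/2 + 9*x/2 + 3 = 0, which factors as 3*(x + 1)*(x + 2)/2 = 0. The curves meet at x = -2, -1.
On [-2, -1], w = 4*x + 1 is on top; that piece has area ∫[-2,-1] (-(3*x^2/2 + 9*x/2 + 3)) dx = 1/4.

1/4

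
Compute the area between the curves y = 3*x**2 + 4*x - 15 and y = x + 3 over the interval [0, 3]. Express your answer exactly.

61/2

The difference (3*x**2 + 4*x - 15) - (x + 3) = 3*x**2 + 3*x - 18 changes sign at x = 2 inside [0, 3], so split the integral there.
∫[0,2] (3*x**2 + 3*x - 18) dx = -22; the area of that piece is 22.
∫[2,3] (3*x**2 + 3*x - 18) dx = 17/2.
Total area = 22 + 17/2 = 61/2.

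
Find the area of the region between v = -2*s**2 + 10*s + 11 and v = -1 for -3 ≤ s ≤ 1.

The difference (-2*s**2 + 10*s + 11) - (-1) = -2*s**2 + 10*s + 12 changes sign at s = -1 inside [-3, 1], so split the integral there.
∫[-3,-1] (-2*s**2 + 10*s + 12) ds = -100/3; the area of that piece is 100/3.
∫[-1,1] (-2*s**2 + 10*s + 12) ds = 68/3.
Total area = 100/3 + 68/3 = 56.

56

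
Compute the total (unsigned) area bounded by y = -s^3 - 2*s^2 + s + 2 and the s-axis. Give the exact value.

The curve meets the s-axis where -s^3 - 2*s^2 + s + 2 = 0, i.e. -(s - 1)*(s + 1)*(s + 2) = 0, at s = -2, -1, 1.
On [-2, -1] the curve lies below the axis; ∫[-2,-1] (-s^3 - 2*s^2 + s + 2) ds = -5/12, giving area 5/12.
On [-1, 1] the curve lies above the axis; ∫[-1,1] (-s^3 - 2*s^2 + s + 2) ds = 8/3, giving area 8/3.
Total area = 5/12 + 8/3 = 37/12.

37/12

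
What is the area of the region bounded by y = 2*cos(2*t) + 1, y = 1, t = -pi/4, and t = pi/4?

2

On [-pi/4, pi/4], (2*cos(2*t) + 1) - (1) = 2*cos(2*t) is ≥ 0 throughout, so the area is a single integral of |2*cos(2*t)|.
∫[-pi/4,pi/4] (2*cos(2*t)) dt = 2.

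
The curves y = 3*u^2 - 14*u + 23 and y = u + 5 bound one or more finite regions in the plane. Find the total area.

Set the curves equal: 3*u^2 - 14*u + 23 = u + 5, so 3*u^2 - 15*u + 18 = 0, which factors as 3*(u - 3)*(u - 2) = 0. The curves meet at u = 2, 3.
On [2, 3], y = u + 5 is on top; that piece has area ∫[2,3] (-(3*u^2 - 15*u + 18)) du = 1/2.

1/2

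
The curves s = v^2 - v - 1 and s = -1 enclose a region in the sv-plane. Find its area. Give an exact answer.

Both boundary curves give s as a function of v, so integrate with respect to v. Setting them equal: v^2 - v = 0, i.e. v*(v - 1) = 0, so they meet at v = 0, 1.
For v in [0, 1], s = v^2 - v - 1 is on the left; area = ∫[0,1] (-(v^2 - v)) dv = 1/6.

1/6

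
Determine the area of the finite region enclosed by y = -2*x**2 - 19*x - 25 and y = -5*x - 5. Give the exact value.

Set the curves equal: -2*x**2 - 19*x - 25 = -5*x - 5, so -2*x**2 - 14*x - 20 = 0, which factors as -2*(x + 2)*(x + 5) = 0. The curves meet at x = -5, -2.
On [-5, -2], y = -2*x**2 - 19*x - 25 is on top; that piece has area ∫[-5,-2] (-2*x**2 - 14*x - 20) dx = 9.

9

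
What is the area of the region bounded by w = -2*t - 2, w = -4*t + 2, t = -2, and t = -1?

On [-2, -1], (-2*t - 2) - (-4*t + 2) = 2*t - 4 is ≤ 0 throughout, so the area is a single integral of |2*t - 4|.
∫[-2,-1] (2*t - 4) dt = -7; the area of that piece is 7.

7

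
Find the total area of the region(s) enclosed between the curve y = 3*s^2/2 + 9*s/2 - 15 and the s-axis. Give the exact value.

The curve meets the s-axis where 3*s^2/2 + 9*s/2 - 15 = 0, i.e. 3*(s - 2)*(s + 5)/2 = 0, at s = -5, 2.
On [-5, 2] the curve lies below the axis; ∫[-5,2] (3*s^2/2 + 9*s/2 - 15) ds = -343/4, giving area 343/4.

343/4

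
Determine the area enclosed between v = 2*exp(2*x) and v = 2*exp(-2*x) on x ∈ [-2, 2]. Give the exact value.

-4 + 2*exp(-4) + 2*exp(4)

The difference (2*exp(2*x)) - (2*exp(-2*x)) = 2*exp(2*x) - 2*exp(-2*x) changes sign at x = 0 inside [-2, 2], so split the integral there.
∫[-2,0] (2*exp(2*x) - 2*exp(-2*x)) dx = -exp(4) - exp(-4) + 2; the area of that piece is -2 + exp(-4) + exp(4).
∫[0,2] (2*exp(2*x) - 2*exp(-2*x)) dx = -2 + exp(-4) + exp(4).
Total area = (-2 + exp(-4) + exp(4)) + (-2 + exp(-4) + exp(4)) = -4 + 2*exp(-4) + 2*exp(4).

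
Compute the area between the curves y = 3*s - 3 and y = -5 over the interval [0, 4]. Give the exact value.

On [0, 4], (3*s - 3) - (-5) = 3*s + 2 is ≥ 0 throughout, so the area is a single integral of |3*s + 2|.
∫[0,4] (3*s + 2) ds = 32.

32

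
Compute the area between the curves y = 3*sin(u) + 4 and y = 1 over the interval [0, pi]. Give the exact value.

On [0, pi], (3*sin(u) + 4) - (1) = 3*sin(u) + 3 is ≥ 0 throughout, so the area is a single integral of |3*sin(u) + 3|.
∫[0,pi] (3*sin(u) + 3) du = 6 + 3*pi.

6 + 3*pi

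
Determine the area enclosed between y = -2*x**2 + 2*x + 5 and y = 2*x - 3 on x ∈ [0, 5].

194/3

The difference (-2*x**2 + 2*x + 5) - (2*x - 3) = -2*x**2 + 8 changes sign at x = 2 inside [0, 5], so split the integral there.
∫[0,2] (-2*x**2 + 8) dx = 32/3.
∫[2,5] (-2*x**2 + 8) dx = -54; the area of that piece is 54.
Total area = 32/3 + 54 = 194/3.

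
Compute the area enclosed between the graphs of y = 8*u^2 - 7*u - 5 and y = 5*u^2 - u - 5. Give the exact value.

Set the curves equal: 8*u^2 - 7*u - 5 = 5*u^2 - u - 5, so 3*u^2 - 6*u = 0, which factors as 3*u*(u - 2) = 0. The curves meet at u = 0, 2.
On [0, 2], y = 5*u^2 - u - 5 is on top; that piece has area ∫[0,2] (-(3*u^2 - 6*u)) du = 4.

4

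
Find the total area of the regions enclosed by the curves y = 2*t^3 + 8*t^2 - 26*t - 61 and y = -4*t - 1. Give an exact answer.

863/3

Set the curves equal: 2*t^3 + 8*t^2 - 26*t - 61 = -4*t - 1, so 2*t^3 + 8*t^2 - 22*t - 60 = 0, which factors as 2*(t - 3)*(t + 2)*(t + 5) = 0. The curves meet at t = -5, -2, 3.
On [-5, -2], y = 2*t^3 + 8*t^2 - 26*t - 61 is on top; that piece has area ∫[-5,-2] (2*t^3 + 8*t^2 - 22*t - 60) dt = 117/2.
On [-2, 3], y = -4*t - 1 is on top; that piece has area ∫[-2,3] (-(2*t^3 + 8*t^2 - 22*t - 60)) dt = 1375/6.
Total enclosed area = 117/2 + 1375/6 = 863/3.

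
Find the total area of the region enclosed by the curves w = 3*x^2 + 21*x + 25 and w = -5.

Set the curves equal: 3*x^2 + 21*x + 25 = -5, so 3*x^2 + 21*x + 30 = 0, which factors as 3*(x + 2)*(x + 5) = 0. The curves meet at x = -5, -2.
On [-5, -2], w = -5 is on top; that piece has area ∫[-5,-2] (-(3*x^2 + 21*x + 30)) dx = 27/2.

27/2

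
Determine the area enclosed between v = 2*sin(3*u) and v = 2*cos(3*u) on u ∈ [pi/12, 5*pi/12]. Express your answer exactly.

On [pi/12, 5*pi/12], (2*sin(3*u)) - (2*cos(3*u)) = 2*sin(3*u) - 2*cos(3*u) is ≥ 0 throughout, so the area is a single integral of |2*sin(3*u) - 2*cos(3*u)|.
∫[pi/12,5*pi/12] (2*sin(3*u) - 2*cos(3*u)) du = 4*sqrt(2)/3.

4*sqrt(2)/3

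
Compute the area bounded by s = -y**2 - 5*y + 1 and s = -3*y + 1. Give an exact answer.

4/3

Both boundary curves give s as a function of y, so integrate with respect to y. Setting them equal: -y**2 - 2*y = 0, i.e. -y*(y + 2) = 0, so they meet at y = -2, 0.
For y in [-2, 0], s = -y**2 - 5*y + 1 is on the right; area = ∫[-2,0] (-y**2 - 2*y) dy = 4/3.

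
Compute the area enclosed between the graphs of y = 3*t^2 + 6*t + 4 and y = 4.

4

Set the curves equal: 3*t^2 + 6*t + 4 = 4, so 3*t^2 + 6*t = 0, which factors as 3*t*(t + 2) = 0. The curves meet at t = -2, 0.
On [-2, 0], y = 4 is on top; that piece has area ∫[-2,0] (-(3*t^2 + 6*t)) dt = 4.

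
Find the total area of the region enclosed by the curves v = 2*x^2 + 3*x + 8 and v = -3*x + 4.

1/3

Set the curves equal: 2*x^2 + 3*x + 8 = -3*x + 4, so 2*x^2 + 6*x + 4 = 0, which factors as 2*(x + 1)*(x + 2) = 0. The curves meet at x = -2, -1.
On [-2, -1], v = -3*x + 4 is on top; that piece has area ∫[-2,-1] (-(2*x^2 + 6*x + 4)) dx = 1/3.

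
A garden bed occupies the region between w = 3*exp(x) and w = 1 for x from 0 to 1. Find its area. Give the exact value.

On [0, 1], (3*exp(x)) - (1) = 3*exp(x) - 1 is ≥ 0 throughout, so the area is a single integral of |3*exp(x) - 1|.
∫[0,1] (3*exp(x) - 1) dx = -4 + 3*exp(1).

-4 + 3*exp(1)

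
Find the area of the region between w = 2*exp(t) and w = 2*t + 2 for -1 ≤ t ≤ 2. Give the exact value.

-9 - 2*exp(-1) + 2*exp(2)

On [-1, 2], (2*exp(t)) - (2*t + 2) = -2*t + 2*exp(t) - 2 is ≥ 0 throughout, so the area is a single integral of |-2*t + 2*exp(t) - 2|.
∫[-1,2] (-2*t + 2*exp(t) - 2) dt = -9 - 2*exp(-1) + 2*exp(2).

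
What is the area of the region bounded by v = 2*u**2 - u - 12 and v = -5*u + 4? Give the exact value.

72

Set the curves equal: 2*u**2 - u - 12 = -5*u + 4, so 2*u**2 + 4*u - 16 = 0, which factors as 2*(u - 2)*(u + 4) = 0. The curves meet at u = -4, 2.
On [-4, 2], v = -5*u + 4 is on top; that piece has area ∫[-4,2] (-(2*u**2 + 4*u - 16)) du = 72.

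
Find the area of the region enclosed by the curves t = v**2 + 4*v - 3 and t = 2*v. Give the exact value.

Both boundary curves give t as a function of v, so integrate with respect to v. Setting them equal: v**2 + 2*v - 3 = 0, i.e. (v - 1)*(v + 3) = 0, so they meet at v = -3, 1.
For v in [-3, 1], t = v**2 + 4*v - 3 is on the left; area = ∫[-3,1] (-(v**2 + 2*v - 3)) dv = 32/3.

32/3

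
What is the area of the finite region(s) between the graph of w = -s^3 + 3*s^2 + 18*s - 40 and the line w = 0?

999/4

The curve meets the s-axis where -s^3 + 3*s^2 + 18*s - 40 = 0, i.e. -(s - 5)*(s - 2)*(s + 4) = 0, at s = -4, 2, 5.
On [-4, 2] the curve lies below the axis; ∫[-4,2] (-s^3 + 3*s^2 + 18*s - 40) ds = -216, giving area 216.
On [2, 5] the curve lies above the axis; ∫[2,5] (-s^3 + 3*s^2 + 18*s - 40) ds = 135/4, giving area 135/4.
Total area = 216 + 135/4 = 999/4.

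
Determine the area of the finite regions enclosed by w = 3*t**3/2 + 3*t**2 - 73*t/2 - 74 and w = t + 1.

Set the curves equal: 3*t**3/2 + 3*t**2 - 73*t/2 - 74 = t + 1, so 3*t**3/2 + 3*t**2 - 75*t/2 - 75 = 0, which factors as 3*(t - 5)*(t + 2)*(t + 5)/2 = 0. The curves meet at t = -5, -2, 5.
On [-5, -2], w = 3*t**3/2 + 3*t**2 - 73*t/2 - 74 is on top; that piece has area ∫[-5,-2] (3*t**3/2 + 3*t**2 - 75*t/2 - 75) dt = 459/8.
On [-2, 5], w = t + 1 is on top; that piece has area ∫[-2,5] (-(3*t**3/2 + 3*t**2 - 75*t/2 - 75)) dt = 4459/8.
Total enclosed area = 459/8 + 4459/8 = 2459/4.

2459/4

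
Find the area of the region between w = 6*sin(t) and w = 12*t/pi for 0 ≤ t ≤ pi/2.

On [0, pi/2], (6*sin(t)) - (12*t/pi) = -12*t/pi + 6*sin(t) is ≥ 0 throughout, so the area is a single integral of |-12*t/pi + 6*sin(t)|.
∫[0,pi/2] (-12*t/pi + 6*sin(t)) dt = 6 - 3*pi/2.

6 - 3*pi/2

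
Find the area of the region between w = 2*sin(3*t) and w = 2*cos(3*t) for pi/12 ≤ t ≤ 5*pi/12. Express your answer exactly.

On [pi/12, 5*pi/12], (2*sin(3*t)) - (2*cos(3*t)) = 2*sin(3*t) - 2*cos(3*t) is ≥ 0 throughout, so the area is a single integral of |2*sin(3*t) - 2*cos(3*t)|.
∫[pi/12,5*pi/12] (2*sin(3*t) - 2*cos(3*t)) dt = 4*sqrt(2)/3.

4*sqrt(2)/3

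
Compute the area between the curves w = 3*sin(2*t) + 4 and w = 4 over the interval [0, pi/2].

On [0, pi/2], (3*sin(2*t) + 4) - (4) = 3*sin(2*t) is ≥ 0 throughout, so the area is a single integral of |3*sin(2*t)|.
∫[0,pi/2] (3*sin(2*t)) dt = 3.

3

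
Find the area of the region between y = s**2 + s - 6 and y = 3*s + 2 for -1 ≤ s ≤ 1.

46/3

On [-1, 1], (s**2 + s - 6) - (3*s + 2) = s**2 - 2*s - 8 is ≤ 0 throughout, so the area is a single integral of |s**2 - 2*s - 8|.
∫[-1,1] (s**2 - 2*s - 8) ds = -46/3; the area of that piece is 46/3.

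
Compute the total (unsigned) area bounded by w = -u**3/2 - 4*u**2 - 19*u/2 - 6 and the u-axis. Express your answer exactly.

37/24

The curve meets the u-axis where -u**3/2 - 4*u**2 - 19*u/2 - 6 = 0, i.e. -(u + 1)*(u + 3)*(u + 4)/2 = 0, at u = -4, -3, -1.
On [-4, -3] the curve lies below the axis; ∫[-4,-3] (-u**3/2 - 4*u**2 - 19*u/2 - 6) du = -5/24, giving area 5/24.
On [-3, -1] the curve lies above the axis; ∫[-3,-1] (-u**3/2 - 4*u**2 - 19*u/2 - 6) du = 4/3, giving area 4/3.
Total area = 5/24 + 4/3 = 37/24.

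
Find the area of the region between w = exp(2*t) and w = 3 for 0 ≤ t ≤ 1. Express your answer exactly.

The difference (exp(2*t)) - (3) = exp(2*t) - 3 changes sign at t = log(3)/2 inside [0, 1], so split the integral there.
∫[0,log(3)/2] (exp(2*t) - 3) dt = 1 - 3*log(3)/2; the area of that piece is -1 + 3*log(3)/2.
∫[log(3)/2,1] (exp(2*t) - 3) dt = -9/2 + 3*log(3)/2 + exp(2)/2.
Total area = (-1 + 3*log(3)/2) + (-9/2 + 3*log(3)/2 + exp(2)/2) = -11/2 + 3*log(3) + exp(2)/2.

-11/2 + 3*log(3) + exp(2)/2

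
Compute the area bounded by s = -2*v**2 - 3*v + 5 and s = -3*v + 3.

Both boundary curves give s as a function of v, so integrate with respect to v. Setting them equal: -2*v**2 + 2 = 0, i.e. -2*(v - 1)*(v + 1) = 0, so they meet at v = -1, 1.
For v in [-1, 1], s = -2*v**2 - 3*v + 5 is on the right; area = ∫[-1,1] (-2*v**2 + 2) dv = 8/3.

8/3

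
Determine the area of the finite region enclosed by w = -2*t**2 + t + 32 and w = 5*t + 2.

Set the curves equal: -2*t**2 + t + 32 = 5*t + 2, so -2*t**2 - 4*t + 30 = 0, which factors as -2*(t - 3)*(t + 5) = 0. The curves meet at t = -5, 3.
On [-5, 3], w = -2*t**2 + t + 32 is on top; that piece has area ∫[-5,3] (-2*t**2 - 4*t + 30) dt = 512/3.

512/3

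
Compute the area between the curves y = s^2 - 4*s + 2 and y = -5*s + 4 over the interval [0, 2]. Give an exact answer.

The difference (s^2 - 4*s + 2) - (-5*s + 4) = s^2 + s - 2 changes sign at s = 1 inside [0, 2], so split the integral there.
∫[0,1] (s^2 + s - 2) ds = -7/6; the area of that piece is 7/6.
∫[1,2] (s^2 + s - 2) ds = 11/6.
Total area = 7/6 + 11/6 = 3.

3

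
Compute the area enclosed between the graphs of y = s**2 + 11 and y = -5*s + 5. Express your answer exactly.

Set the curves equal: s**2 + 11 = -5*s + 5, so s**2 + 5*s + 6 = 0, which factors as (s + 2)*(s + 3) = 0. The curves meet at s = -3, -2.
On [-3, -2], y = -5*s + 5 is on top; that piece has area ∫[-3,-2] (-(s**2 + 5*s + 6)) ds = 1/6.

1/6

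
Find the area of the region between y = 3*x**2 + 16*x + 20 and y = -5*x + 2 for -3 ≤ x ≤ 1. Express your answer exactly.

60

The difference (3*x**2 + 16*x + 20) - (-5*x + 2) = 3*x**2 + 21*x + 18 changes sign at x = -1 inside [-3, 1], so split the integral there.
∫[-3,-1] (3*x**2 + 21*x + 18) dx = -22; the area of that piece is 22.
∫[-1,1] (3*x**2 + 21*x + 18) dx = 38.
Total area = 22 + 38 = 60.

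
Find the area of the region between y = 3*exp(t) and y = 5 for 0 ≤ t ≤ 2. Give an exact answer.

The difference (3*exp(t)) - (5) = 3*exp(t) - 5 changes sign at t = log(5/3) inside [0, 2], so split the integral there.
∫[0,log(5/3)] (3*exp(t) - 5) dt = log(243/3125) + 2; the area of that piece is -2 + log(3125/243).
∫[log(5/3),2] (3*exp(t) - 5) dt = -15 - 5*log(3) + 5*log(5) + 3*exp(2).
Total area = (-2 + log(3125/243)) + (-15 - 5*log(3) + 5*log(5) + 3*exp(2)) = -17 - 10*log(3) + 10*log(5) + 3*exp(2).

-17 - 10*log(3) + 10*log(5) + 3*exp(2)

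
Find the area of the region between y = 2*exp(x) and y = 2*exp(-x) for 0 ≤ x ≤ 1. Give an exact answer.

-4 + 2*exp(-1) + 2*exp(1)

On [0, 1], (2*exp(x)) - (2*exp(-x)) = 2*exp(x) - 2*exp(-x) is ≥ 0 throughout, so the area is a single integral of |2*exp(x) - 2*exp(-x)|.
∫[0,1] (2*exp(x) - 2*exp(-x)) dx = -4 + 2*exp(-1) + 2*exp(1).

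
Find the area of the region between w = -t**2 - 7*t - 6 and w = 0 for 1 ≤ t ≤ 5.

448/3

On [1, 5], (-t**2 - 7*t - 6) - (0) = -t**2 - 7*t - 6 is ≤ 0 throughout, so the area is a single integral of |-t**2 - 7*t - 6|.
∫[1,5] (-t**2 - 7*t - 6) dt = -448/3; the area of that piece is 448/3.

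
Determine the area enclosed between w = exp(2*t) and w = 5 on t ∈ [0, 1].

-19/2 + exp(2)/2 + 5*log(5)

The difference (exp(2*t)) - (5) = exp(2*t) - 5 changes sign at t = log(5)/2 inside [0, 1], so split the integral there.
∫[0,log(5)/2] (exp(2*t) - 5) dt = 2 - 5*log(5)/2; the area of that piece is -2 + 5*log(5)/2.
∫[log(5)/2,1] (exp(2*t) - 5) dt = -15/2 + exp(2)/2 + 5*log(5)/2.
Total area = (-2 + 5*log(5)/2) + (-15/2 + exp(2)/2 + 5*log(5)/2) = -19/2 + exp(2)/2 + 5*log(5).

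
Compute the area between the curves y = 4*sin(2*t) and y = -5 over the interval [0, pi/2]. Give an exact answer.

4 + 5*pi/2

On [0, pi/2], (4*sin(2*t)) - (-5) = 4*sin(2*t) + 5 is ≥ 0 throughout, so the area is a single integral of |4*sin(2*t) + 5|.
∫[0,pi/2] (4*sin(2*t) + 5) dt = 4 + 5*pi/2.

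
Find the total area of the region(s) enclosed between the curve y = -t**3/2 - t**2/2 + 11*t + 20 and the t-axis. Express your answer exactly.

3901/24

The curve meets the t-axis where -t**3/2 - t**2/2 + 11*t + 20 = 0, i.e. -(t - 5)*(t + 2)*(t + 4)/2 = 0, at t = -4, -2, 5.
On [-4, -2] the curve lies below the axis; ∫[-4,-2] (-t**3/2 - t**2/2 + 11*t + 20) dt = -16/3, giving area 16/3.
On [-2, 5] the curve lies above the axis; ∫[-2,5] (-t**3/2 - t**2/2 + 11*t + 20) dt = 3773/24, giving area 3773/24.
Total area = 16/3 + 3773/24 = 3901/24.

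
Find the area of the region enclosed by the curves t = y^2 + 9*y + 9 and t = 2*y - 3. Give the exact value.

1/6

Both boundary curves give t as a function of y, so integrate with respect to y. Setting them equal: y^2 + 7*y + 12 = 0, i.e. (y + 3)*(y + 4) = 0, so they meet at y = -4, -3.
For y in [-4, -3], t = y^2 + 9*y + 9 is on the left; area = ∫[-4,-3] (-(y^2 + 7*y + 12)) dy = 1/6.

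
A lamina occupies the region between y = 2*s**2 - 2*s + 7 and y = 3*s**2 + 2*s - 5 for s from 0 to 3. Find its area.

The difference (2*s**2 - 2*s + 7) - (3*s**2 + 2*s - 5) = -s**2 - 4*s + 12 changes sign at s = 2 inside [0, 3], so split the integral there.
∫[0,2] (-s**2 - 4*s + 12) ds = 40/3.
∫[2,3] (-s**2 - 4*s + 12) ds = -13/3; the area of that piece is 13/3.
Total area = 40/3 + 13/3 = 53/3.

53/3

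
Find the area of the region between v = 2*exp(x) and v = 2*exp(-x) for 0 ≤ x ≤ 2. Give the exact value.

-4 + 2*exp(-2) + 2*exp(2)

On [0, 2], (2*exp(x)) - (2*exp(-x)) = 2*exp(x) - 2*exp(-x) is ≥ 0 throughout, so the area is a single integral of |2*exp(x) - 2*exp(-x)|.
∫[0,2] (2*exp(x) - 2*exp(-x)) dx = -4 + 2*exp(-2) + 2*exp(2).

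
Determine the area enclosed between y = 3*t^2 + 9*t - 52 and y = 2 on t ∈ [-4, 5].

761/2

The difference (3*t^2 + 9*t - 52) - (2) = 3*t^2 + 9*t - 54 changes sign at t = 3 inside [-4, 5], so split the integral there.
∫[-4,3] (3*t^2 + 9*t - 54) dt = -637/2; the area of that piece is 637/2.
∫[3,5] (3*t^2 + 9*t - 54) dt = 62.
Total area = 637/2 + 62 = 761/2.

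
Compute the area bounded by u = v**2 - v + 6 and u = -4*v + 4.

Both boundary curves give u as a function of v, so integrate with respect to v. Setting them equal: v**2 + 3*v + 2 = 0, i.e. (v + 1)*(v + 2) = 0, so they meet at v = -2, -1.
For v in [-2, -1], u = v**2 - v + 6 is on the left; area = ∫[-2,-1] (-(v**2 + 3*v + 2)) dv = 1/6.

1/6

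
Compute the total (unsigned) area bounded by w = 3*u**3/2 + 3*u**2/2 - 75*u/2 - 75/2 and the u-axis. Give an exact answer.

The curve meets the u-axis where 3*u**3/2 + 3*u**2/2 - 75*u/2 - 75/2 = 0, i.e. 3*(u - 5)*(u + 1)*(u + 5)/2 = 0, at u = -5, -1, 5.
On [-5, -1] the curve lies above the axis; ∫[-5,-1] (3*u**3/2 + 3*u**2/2 - 75*u/2 - 75/2) du = 128, giving area 128.
On [-1, 5] the curve lies below the axis; ∫[-1,5] (3*u**3/2 + 3*u**2/2 - 75*u/2 - 75/2) du = -378, giving area 378.
Total area = 128 + 378 = 506.

506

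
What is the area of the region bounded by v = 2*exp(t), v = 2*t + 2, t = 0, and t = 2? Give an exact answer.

-10 + 2*exp(2)

On [0, 2], (2*exp(t)) - (2*t + 2) = -2*t + 2*exp(t) - 2 is ≥ 0 throughout, so the area is a single integral of |-2*t + 2*exp(t) - 2|.
∫[0,2] (-2*t + 2*exp(t) - 2) dt = -10 + 2*exp(2).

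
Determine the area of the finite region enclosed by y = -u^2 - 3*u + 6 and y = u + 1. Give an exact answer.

Set the curves equal: -u^2 - 3*u + 6 = u + 1, so -u^2 - 4*u + 5 = 0, which factors as -(u - 1)*(u + 5) = 0. The curves meet at u = -5, 1.
On [-5, 1], y = -u^2 - 3*u + 6 is on top; that piece has area ∫[-5,1] (-u^2 - 4*u + 5) du = 36.

36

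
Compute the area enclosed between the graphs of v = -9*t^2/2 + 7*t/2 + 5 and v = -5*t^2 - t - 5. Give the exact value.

Set the curves equal: -9*t^2/2 + 7*t/2 + 5 = -5*t^2 - t - 5, so t^2/2 + 9*t/2 + 10 = 0, which factors as (t + 4)*(t + 5)/2 = 0. The curves meet at t = -5, -4.
On [-5, -4], v = -5*t^2 - t - 5 is on top; that piece has area ∫[-5,-4] (-(t^2/2 + 9*t/2 + 10)) dt = 1/12.

1/12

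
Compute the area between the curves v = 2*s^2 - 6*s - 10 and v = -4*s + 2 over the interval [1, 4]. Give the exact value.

61/3

The difference (2*s^2 - 6*s - 10) - (-4*s + 2) = 2*s^2 - 2*s - 12 changes sign at s = 3 inside [1, 4], so split the integral there.
∫[1,3] (2*s^2 - 2*s - 12) ds = -44/3; the area of that piece is 44/3.
∫[3,4] (2*s^2 - 2*s - 12) ds = 17/3.
Total area = 44/3 + 17/3 = 61/3.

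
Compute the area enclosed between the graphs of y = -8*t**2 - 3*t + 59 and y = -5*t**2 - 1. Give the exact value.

Set the curves equal: -8*t**2 - 3*t + 59 = -5*t**2 - 1, so -3*t**2 - 3*t + 60 = 0, which factors as -3*(t - 4)*(t + 5) = 0. The curves meet at t = -5, 4.
On [-5, 4], y = -8*t**2 - 3*t + 59 is on top; that piece has area ∫[-5,4] (-3*t**2 - 3*t + 60) dt = 729/2.

729/2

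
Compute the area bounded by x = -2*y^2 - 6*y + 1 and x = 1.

Both boundary curves give x as a function of y, so integrate with respect to y. Setting them equal: -2*y^2 - 6*y = 0, i.e. -2*y*(y + 3) = 0, so they meet at y = -3, 0.
For y in [-3, 0], x = -2*y^2 - 6*y + 1 is on the right; area = ∫[-3,0] (-2*y^2 - 6*y) dy = 9.

9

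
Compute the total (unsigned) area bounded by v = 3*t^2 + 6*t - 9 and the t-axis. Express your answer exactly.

32

The curve meets the t-axis where 3*t^2 + 6*t - 9 = 0, i.e. 3*(t - 1)*(t + 3) = 0, at t = -3, 1.
On [-3, 1] the curve lies below the axis; ∫[-3,1] (3*t^2 + 6*t - 9) dt = -32, giving area 32.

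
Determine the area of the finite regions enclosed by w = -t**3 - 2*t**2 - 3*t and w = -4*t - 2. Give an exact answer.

37/12

Set the curves equal: -t**3 - 2*t**2 - 3*t = -4*t - 2, so -t**3 - 2*t**2 + t + 2 = 0, which factors as -(t - 1)*(t + 1)*(t + 2) = 0. The curves meet at t = -2, -1, 1.
On [-2, -1], w = -4*t - 2 is on top; that piece has area ∫[-2,-1] (-(-t**3 - 2*t**2 + t + 2)) dt = 5/12.
On [-1, 1], w = -t**3 - 2*t**2 - 3*t is on top; that piece has area ∫[-1,1] (-t**3 - 2*t**2 + t + 2) dt = 8/3.
Total enclosed area = 5/12 + 8/3 = 37/12.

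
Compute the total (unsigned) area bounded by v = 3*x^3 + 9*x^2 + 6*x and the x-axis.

3/2

The curve meets the x-axis where 3*x^3 + 9*x^2 + 6*x = 0, i.e. 3*x*(x + 1)*(x + 2) = 0, at x = -2, -1, 0.
On [-2, -1] the curve lies above the axis; ∫[-2,-1] (3*x^3 + 9*x^2 + 6*x) dx = 3/4, giving area 3/4.
On [-1, 0] the curve lies below the axis; ∫[-1,0] (3*x^3 + 9*x^2 + 6*x) dx = -3/4, giving area 3/4.
Total area = 3/4 + 3/4 = 3/2.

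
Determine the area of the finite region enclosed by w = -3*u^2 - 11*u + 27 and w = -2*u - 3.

343/2

Set the curves equal: -3*u^2 - 11*u + 27 = -2*u - 3, so -3*u^2 - 9*u + 30 = 0, which factors as -3*(u - 2)*(u + 5) = 0. The curves meet at u = -5, 2.
On [-5, 2], w = -3*u^2 - 11*u + 27 is on top; that piece has area ∫[-5,2] (-3*u^2 - 9*u + 30) du = 343/2.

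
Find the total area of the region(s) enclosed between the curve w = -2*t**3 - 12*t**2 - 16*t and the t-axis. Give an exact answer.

The curve meets the t-axis where -2*t**3 - 12*t**2 - 16*t = 0, i.e. -2*t*(t + 2)*(t + 4) = 0, at t = -4, -2, 0.
On [-4, -2] the curve lies below the axis; ∫[-4,-2] (-2*t**3 - 12*t**2 - 16*t) dt = -8, giving area 8.
On [-2, 0] the curve lies above the axis; ∫[-2,0] (-2*t**3 - 12*t**2 - 16*t) dt = 8, giving area 8.
Total area = 8 + 8 = 16.

16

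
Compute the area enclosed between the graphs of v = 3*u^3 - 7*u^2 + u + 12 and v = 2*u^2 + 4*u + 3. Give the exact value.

Set the curves equal: 3*u^3 - 7*u^2 + u + 12 = 2*u^2 + 4*u + 3, so 3*u^3 - 9*u^2 - 3*u + 9 = 0, which factors as 3*(u - 3)*(u - 1)*(u + 1) = 0. The curves meet at u = -1, 1, 3.
On [-1, 1], v = 3*u^3 - 7*u^2 + u + 12 is on top; that piece has area ∫[-1,1] (3*u^3 - 9*u^2 - 3*u + 9) du = 12.
On [1, 3], v = 2*u^2 + 4*u + 3 is on top; that piece has area ∫[1,3] (-(3*u^3 - 9*u^2 - 3*u + 9)) du = 12.
Total enclosed area = 12 + 12 = 24.

24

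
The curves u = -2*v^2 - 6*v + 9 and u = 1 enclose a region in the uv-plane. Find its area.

125/3

Both boundary curves give u as a function of v, so integrate with respect to v. Setting them equal: -2*v^2 - 6*v + 8 = 0, i.e. -2*(v - 1)*(v + 4) = 0, so they meet at v = -4, 1.
For v in [-4, 1], u = -2*v^2 - 6*v + 9 is on the right; area = ∫[-4,1] (-2*v^2 - 6*v + 8) dv = 125/3.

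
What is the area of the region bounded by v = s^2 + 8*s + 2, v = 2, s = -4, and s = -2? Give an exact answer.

On [-4, -2], (s^2 + 8*s + 2) - (2) = s^2 + 8*s is ≤ 0 throughout, so the area is a single integral of |s^2 + 8*s|.
∫[-4,-2] (s^2 + 8*s) ds = -88/3; the area of that piece is 88/3.

88/3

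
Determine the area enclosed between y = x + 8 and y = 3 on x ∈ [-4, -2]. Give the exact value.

4

On [-4, -2], (x + 8) - (3) = x + 5 is ≥ 0 throughout, so the area is a single integral of |x + 5|.
∫[-4,-2] (x + 5) dx = 4.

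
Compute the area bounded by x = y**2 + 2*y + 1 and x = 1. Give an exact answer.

Both boundary curves give x as a function of y, so integrate with respect to y. Setting them equal: y**2 + 2*y = 0, i.e. y*(y + 2) = 0, so they meet at y = -2, 0.
For y in [-2, 0], x = y**2 + 2*y + 1 is on the left; area = ∫[-2,0] (-(y**2 + 2*y)) dy = 4/3.

4/3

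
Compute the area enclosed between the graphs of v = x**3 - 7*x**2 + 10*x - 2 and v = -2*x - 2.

71/6

Set the curves equal: x**3 - 7*x**2 + 10*x - 2 = -2*x - 2, so x**3 - 7*x**2 + 12*x = 0, which factors as x*(x - 4)*(x - 3) = 0. The curves meet at x = 0, 3, 4.
On [0, 3], v = x**3 - 7*x**2 + 10*x - 2 is on top; that piece has area ∫[0,3] (x**3 - 7*x**2 + 12*x) dx = 45/4.
On [3, 4], v = -2*x - 2 is on top; that piece has area ∫[3,4] (-(x**3 - 7*x**2 + 12*x)) dx = 7/12.
Total enclosed area = 45/4 + 7/12 = 71/6.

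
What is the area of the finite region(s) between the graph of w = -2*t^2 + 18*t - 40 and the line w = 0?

1/3

The curve meets the t-axis where -2*t^2 + 18*t - 40 = 0, i.e. -2*(t - 5)*(t - 4) = 0, at t = 4, 5.
On [4, 5] the curve lies above the axis; ∫[4,5] (-2*t^2 + 18*t - 40) dt = 1/3, giving area 1/3.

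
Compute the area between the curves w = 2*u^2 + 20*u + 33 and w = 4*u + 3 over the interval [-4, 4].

The difference (2*u^2 + 20*u + 33) - (4*u + 3) = 2*u^2 + 16*u + 30 changes sign at u = -3 inside [-4, 4], so split the integral there.
∫[-4,-3] (2*u^2 + 16*u + 30) du = -4/3; the area of that piece is 4/3.
∫[-3,4] (2*u^2 + 16*u + 30) du = 980/3.
Total area = 4/3 + 980/3 = 328.

328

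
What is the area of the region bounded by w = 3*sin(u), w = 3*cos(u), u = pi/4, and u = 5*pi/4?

6*sqrt(2)

On [pi/4, 5*pi/4], (3*sin(u)) - (3*cos(u)) = 3*sin(u) - 3*cos(u) is ≥ 0 throughout, so the area is a single integral of |3*sin(u) - 3*cos(u)|.
∫[pi/4,5*pi/4] (3*sin(u) - 3*cos(u)) du = 6*sqrt(2).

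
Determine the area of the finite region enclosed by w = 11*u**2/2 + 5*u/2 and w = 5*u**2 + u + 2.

Set the curves equal: 11*u**2/2 + 5*u/2 = 5*u**2 + u + 2, so u**2/2 + 3*u/2 - 2 = 0, which factors as (u - 1)*(u + 4)/2 = 0. The curves meet at u = -4, 1.
On [-4, 1], w = 5*u**2 + u + 2 is on top; that piece has area ∫[-4,1] (-(u**2/2 + 3*u/2 - 2)) du = 125/12.

125/12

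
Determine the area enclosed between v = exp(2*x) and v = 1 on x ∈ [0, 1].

-3/2 + exp(2)/2

On [0, 1], (exp(2*x)) - (1) = exp(2*x) - 1 is ≥ 0 throughout, so the area is a single integral of |exp(2*x) - 1|.
∫[0,1] (exp(2*x) - 1) dx = -3/2 + exp(2)/2.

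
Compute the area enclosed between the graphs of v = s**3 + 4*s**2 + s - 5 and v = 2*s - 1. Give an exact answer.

253/12

Set the curves equal: s**3 + 4*s**2 + s - 5 = 2*s - 1, so s**3 + 4*s**2 - s - 4 = 0, which factors as (s - 1)*(s + 1)*(s + 4) = 0. The curves meet at s = -4, -1, 1.
On [-4, -1], v = s**3 + 4*s**2 + s - 5 is on top; that piece has area ∫[-4,-1] (s**3 + 4*s**2 - s - 4) ds = 63/4.
On [-1, 1], v = 2*s - 1 is on top; that piece has area ∫[-1,1] (-(s**3 + 4*s**2 - s - 4)) ds = 16/3.
Total enclosed area = 63/4 + 16/3 = 253/12.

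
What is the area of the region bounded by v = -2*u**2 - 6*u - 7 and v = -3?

1/3

Set the curves equal: -2*u**2 - 6*u - 7 = -3, so -2*u**2 - 6*u - 4 = 0, which factors as -2*(u + 1)*(u + 2) = 0. The curves meet at u = -2, -1.
On [-2, -1], v = -2*u**2 - 6*u - 7 is on top; that piece has area ∫[-2,-1] (-2*u**2 - 6*u - 4) du = 1/3.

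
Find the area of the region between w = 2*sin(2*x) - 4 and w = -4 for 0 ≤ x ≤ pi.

4

The difference (2*sin(2*x) - 4) - (-4) = 2*sin(2*x) changes sign at x = pi/2 inside [0, pi], so split the integral there.
∫[0,pi/2] (2*sin(2*x)) dx = 2.
∫[pi/2,pi] (2*sin(2*x)) dx = -2; the area of that piece is 2.
Total area = 2 + 2 = 4.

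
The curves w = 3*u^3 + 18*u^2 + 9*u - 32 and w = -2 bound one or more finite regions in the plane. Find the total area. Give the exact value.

Set the curves equal: 3*u^3 + 18*u^2 + 9*u - 32 = -2, so 3*u^3 + 18*u^2 + 9*u - 30 = 0, which factors as 3*(u - 1)*(u + 2)*(u + 5) = 0. The curves meet at u = -5, -2, 1.
On [-5, -2], w = 3*u^3 + 18*u^2 + 9*u - 32 is on top; that piece has area ∫[-5,-2] (3*u^3 + 18*u^2 + 9*u - 30) du = 243/4.
On [-2, 1], w = -2 is on top; that piece has area ∫[-2,1] (-(3*u^3 + 18*u^2 + 9*u - 30)) du = 243/4.
Total enclosed area = 243/4 + 243/4 = 243/2.

243/2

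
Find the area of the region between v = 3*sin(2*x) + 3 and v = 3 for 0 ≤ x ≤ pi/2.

On [0, pi/2], (3*sin(2*x) + 3) - (3) = 3*sin(2*x) is ≥ 0 throughout, so the area is a single integral of |3*sin(2*x)|.
∫[0,pi/2] (3*sin(2*x)) dx = 3.

3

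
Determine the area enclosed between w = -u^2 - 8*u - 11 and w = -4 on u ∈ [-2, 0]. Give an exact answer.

6

The difference (-u^2 - 8*u - 11) - (-4) = -u^2 - 8*u - 7 changes sign at u = -1 inside [-2, 0], so split the integral there.
∫[-2,-1] (-u^2 - 8*u - 7) du = 8/3.
∫[-1,0] (-u^2 - 8*u - 7) du = -10/3; the area of that piece is 10/3.
Total area = 8/3 + 10/3 = 6.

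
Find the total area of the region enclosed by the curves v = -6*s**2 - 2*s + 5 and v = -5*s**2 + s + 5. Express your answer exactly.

Set the curves equal: -6*s**2 - 2*s + 5 = -5*s**2 + s + 5, so -s**2 - 3*s = 0, which factors as -s*(s + 3) = 0. The curves meet at s = -3, 0.
On [-3, 0], v = -6*s**2 - 2*s + 5 is on top; that piece has area ∫[-3,0] (-s**2 - 3*s) ds = 9/2.

9/2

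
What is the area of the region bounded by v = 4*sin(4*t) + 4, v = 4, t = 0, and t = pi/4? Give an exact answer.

On [0, pi/4], (4*sin(4*t) + 4) - (4) = 4*sin(4*t) is ≥ 0 throughout, so the area is a single integral of |4*sin(4*t)|.
∫[0,pi/4] (4*sin(4*t)) dt = 2.

2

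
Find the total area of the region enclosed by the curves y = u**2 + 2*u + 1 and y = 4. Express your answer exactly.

Set the curves equal: u**2 + 2*u + 1 = 4, so u**2 + 2*u - 3 = 0, which factors as (u - 1)*(u + 3) = 0. The curves meet at u = -3, 1.
On [-3, 1], y = 4 is on top; that piece has area ∫[-3,1] (-(u**2 + 2*u - 3)) du = 32/3.

32/3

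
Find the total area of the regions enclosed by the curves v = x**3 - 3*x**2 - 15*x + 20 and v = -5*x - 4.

Set the curves equal: x**3 - 3*x**2 - 15*x + 20 = -5*x - 4, so x**3 - 3*x**2 - 10*x + 24 = 0, which factors as (x - 4)*(x - 2)*(x + 3) = 0. The curves meet at x = -3, 2, 4.
On [-3, 2], v = x**3 - 3*x**2 - 15*x + 20 is on top; that piece has area ∫[-3,2] (x**3 - 3*x**2 - 10*x + 24) dx = 375/4.
On [2, 4], v = -5*x - 4 is on top; that piece has area ∫[2,4] (-(x**3 - 3*x**2 - 10*x + 24)) dx = 8.
Total enclosed area = 375/4 + 8 = 407/4.

407/4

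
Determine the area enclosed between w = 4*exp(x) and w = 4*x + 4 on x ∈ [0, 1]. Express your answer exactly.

-10 + 4*exp(1)

On [0, 1], (4*exp(x)) - (4*x + 4) = -4*x + 4*exp(x) - 4 is ≥ 0 throughout, so the area is a single integral of |-4*x + 4*exp(x) - 4|.
∫[0,1] (-4*x + 4*exp(x) - 4) dx = -10 + 4*exp(1).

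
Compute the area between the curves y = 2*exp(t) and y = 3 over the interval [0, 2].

-10 - 6*log(2) + 6*log(3) + 2*exp(2)

The difference (2*exp(t)) - (3) = 2*exp(t) - 3 changes sign at t = log(3/2) inside [0, 2], so split the integral there.
∫[0,log(3/2)] (2*exp(t) - 3) dt = log(8/27) + 1; the area of that piece is -1 + log(27/8).
∫[log(3/2),2] (2*exp(t) - 3) dt = -9 - 3*log(2) + 3*log(3) + 2*exp(2).
Total area = (-1 + log(27/8)) + (-9 - 3*log(2) + 3*log(3) + 2*exp(2)) = -10 - 6*log(2) + 6*log(3) + 2*exp(2).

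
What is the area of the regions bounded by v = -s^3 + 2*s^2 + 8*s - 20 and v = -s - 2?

Set the curves equal: -s^3 + 2*s^2 + 8*s - 20 = -s - 2, so -s^3 + 2*s^2 + 9*s - 18 = 0, which factors as -(s - 3)*(s - 2)*(s + 3) = 0. The curves meet at s = -3, 2, 3.
On [-3, 2], v = -s - 2 is on top; that piece has area ∫[-3,2] (-(-s^3 + 2*s^2 + 9*s - 18)) ds = 875/12.
On [2, 3], v = -s^3 + 2*s^2 + 8*s - 20 is on top; that piece has area ∫[2,3] (-s^3 + 2*s^2 + 9*s - 18) ds = 11/12.
Total enclosed area = 875/12 + 11/12 = 443/6.

443/6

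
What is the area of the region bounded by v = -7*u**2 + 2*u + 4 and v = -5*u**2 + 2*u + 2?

8/3

Set the curves equal: -7*u**2 + 2*u + 4 = -5*u**2 + 2*u + 2, so -2*u**2 + 2 = 0, which factors as -2*(u - 1)*(u + 1) = 0. The curves meet at u = -1, 1.
On [-1, 1], v = -7*u**2 + 2*u + 4 is on top; that piece has area ∫[-1,1] (-2*u**2 + 2) du = 8/3.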